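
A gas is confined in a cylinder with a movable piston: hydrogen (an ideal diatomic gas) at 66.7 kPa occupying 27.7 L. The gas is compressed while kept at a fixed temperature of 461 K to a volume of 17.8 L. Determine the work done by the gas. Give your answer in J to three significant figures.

Isothermal: W = nRT ln(V₂/V₁) = P₁V₁ ln(V₂/V₁).
P₁V₁ = (66.7 kPa)(27.7 L) = 1848 J.
W = 1848 × ln(17.8/27.7) = 1848 × -0.4422
W_by_gas = -817.1 J.

W ≈ -817 J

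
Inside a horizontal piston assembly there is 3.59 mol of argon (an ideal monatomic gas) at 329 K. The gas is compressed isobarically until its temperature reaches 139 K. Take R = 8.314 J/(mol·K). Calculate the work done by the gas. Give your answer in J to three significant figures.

Isobaric: W = P ΔV = nR ΔT.
W = (3.59)(8.314)(139 − 329) = -5671 J.

W ≈ -5670 J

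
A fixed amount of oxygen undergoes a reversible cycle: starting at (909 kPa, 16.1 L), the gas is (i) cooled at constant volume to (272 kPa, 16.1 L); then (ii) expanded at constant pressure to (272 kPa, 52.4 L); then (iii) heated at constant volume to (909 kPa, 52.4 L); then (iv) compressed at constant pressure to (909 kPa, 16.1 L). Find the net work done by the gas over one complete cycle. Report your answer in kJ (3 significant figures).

W_net ≈ -23.1 kJ

Constant-volume legs do no work.
W(ii) = (272)(52.4 − 16.1) = 9874 J; W(iv) = (909)(16.1 − 52.4) = -32997 J.
W_net = 9874 − 32997 = -23123 J (the counter-clockwise enclosed area).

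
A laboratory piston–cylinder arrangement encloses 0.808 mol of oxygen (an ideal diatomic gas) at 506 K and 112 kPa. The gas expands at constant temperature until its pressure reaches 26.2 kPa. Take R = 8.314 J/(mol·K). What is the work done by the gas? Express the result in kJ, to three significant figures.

Isothermal process: W = nRT ln(V₂/V₁) = nRT ln(P₁/P₂).
W = (0.808)(8.314)(506) × ln(112/26.2)
  = 3399 × ln(4.275) = 3399 × 1.453
W_by_gas = 4938 J.

W ≈ 4.94 kJ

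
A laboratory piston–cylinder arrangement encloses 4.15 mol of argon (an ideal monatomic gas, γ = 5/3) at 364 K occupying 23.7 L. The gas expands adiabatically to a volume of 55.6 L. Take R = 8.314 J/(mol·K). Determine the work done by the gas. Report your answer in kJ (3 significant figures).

W ≈ 8.17 kJ

Adiabatic: TV^(γ−1) = const with γ = 5/3.
T₂ = T₁ (V₁/V₂)^(γ−1) = 364 × (23.7/55.6)^0.667 = 364 × 0.5664 = 206.2 K.
W_by = nCᵥ(T₁ − T₂) = (4.15)(12.47)(364 − 206.2) = 8169 J.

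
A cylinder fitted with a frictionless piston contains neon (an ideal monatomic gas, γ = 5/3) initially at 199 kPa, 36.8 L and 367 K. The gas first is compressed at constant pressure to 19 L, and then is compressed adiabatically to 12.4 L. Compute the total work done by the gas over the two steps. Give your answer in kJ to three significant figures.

Step 1 (isobaric): W = PΔV = (199 kPa)(19 − 36.8 L) = -3542 J.
After step 1: P = 199 kPa, V = 19 L, T = 189.5 K.
Step 2 (adiabatic): W = (P₁V₁ − P₂V₂)/(γ−1) = (3781 − 5025)/0.667 = -1866 J.
W_total = -3542 − 1866 = -5409 J.

W_total ≈ -5.41 kJ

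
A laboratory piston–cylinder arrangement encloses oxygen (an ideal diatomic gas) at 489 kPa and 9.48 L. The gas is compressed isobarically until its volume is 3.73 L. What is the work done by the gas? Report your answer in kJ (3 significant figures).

Isobaric: W = P ΔV.
W = (489 kPa)(3.73 − 9.48 L) = (489)(-5.75) = -2812 J.

W ≈ -2.81 kJ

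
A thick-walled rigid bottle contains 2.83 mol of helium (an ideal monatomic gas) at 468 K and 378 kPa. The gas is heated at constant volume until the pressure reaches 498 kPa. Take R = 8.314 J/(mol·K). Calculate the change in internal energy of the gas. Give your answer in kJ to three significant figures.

ΔU ≈ 5.24 kJ

Constant volume ⇒ W = 0, so Q = ΔU = nCᵥΔT with Cᵥ = 3R/2 = 12.47 J/(mol·K).
At constant V, T₂/T₁ = P₂/P₁ ⇒ ΔT = T₁(P₂/P₁ − 1) = 468·(498/378 − 1) = 148.6 K.
ΔU = (2.83)(12.47)(148.6) = 5244 J.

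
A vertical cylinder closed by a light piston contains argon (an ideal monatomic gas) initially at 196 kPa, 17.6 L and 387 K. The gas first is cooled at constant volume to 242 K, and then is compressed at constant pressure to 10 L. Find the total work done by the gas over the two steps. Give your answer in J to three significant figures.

W_total ≈ -931 J

Step 1 (isochoric): W = 0 (constant volume).
After step 1: P = 122.6 kPa (V unchanged).
Step 2 (isobaric): W = PΔV = (122.6 kPa)(10 − 17.6 L) = -931.5 J.
W_total = 0 − 931.5 = -931.5 J.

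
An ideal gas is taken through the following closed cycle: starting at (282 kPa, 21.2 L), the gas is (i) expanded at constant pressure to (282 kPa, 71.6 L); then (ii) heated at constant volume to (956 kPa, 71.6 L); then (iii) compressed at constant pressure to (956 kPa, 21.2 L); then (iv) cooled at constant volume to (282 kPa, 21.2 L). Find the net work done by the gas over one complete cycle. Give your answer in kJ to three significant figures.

Constant-volume legs do no work.
W(i) = (282)(71.6 − 21.2) = 14213 J; W(iii) = (956)(21.2 − 71.6) = -48182 J.
W_net = 14213 − 48182 = -33970 J (the counter-clockwise enclosed area).

W_net ≈ -34.0 kJ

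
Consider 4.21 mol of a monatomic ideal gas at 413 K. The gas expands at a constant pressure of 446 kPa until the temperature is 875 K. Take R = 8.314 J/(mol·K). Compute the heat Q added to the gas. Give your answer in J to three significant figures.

Isobaric: W = nRΔT = (4.21)(8.314)(462) = 16171 J.
ΔU = nCᵥΔT with Cᵥ = 3R/2: ΔU = (4.21)(12.47)(462) = 24256 J.
Q = ΔU + W = 24256 + 16171 = 40427 J.

Q ≈ 40400 J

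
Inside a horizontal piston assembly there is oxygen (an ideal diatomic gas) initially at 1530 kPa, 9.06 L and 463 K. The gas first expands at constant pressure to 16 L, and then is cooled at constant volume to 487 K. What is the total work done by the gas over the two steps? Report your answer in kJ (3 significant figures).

Step 1 (isobaric): W = PΔV = (1530 kPa)(16 − 9.06 L) = 10618 J.
Step 2 (isochoric): W = 0 (constant volume).
W_total = 10618 + 0 = 10618 J.

W_total ≈ 10.6 kJ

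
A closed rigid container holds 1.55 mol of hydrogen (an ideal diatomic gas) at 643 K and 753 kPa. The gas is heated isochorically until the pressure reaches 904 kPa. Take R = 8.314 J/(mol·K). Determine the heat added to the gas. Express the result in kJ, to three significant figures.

Q ≈ 4.15 kJ

Constant volume ⇒ W = 0, so Q = ΔU = nCᵥΔT with Cᵥ = 5R/2 = 20.79 J/(mol·K).
At constant V, T₂/T₁ = P₂/P₁ ⇒ ΔT = T₁(P₂/P₁ − 1) = 643·(904/753 − 1) = 128.9 K.
ΔU = (1.55)(20.79)(128.9) = 4154 J.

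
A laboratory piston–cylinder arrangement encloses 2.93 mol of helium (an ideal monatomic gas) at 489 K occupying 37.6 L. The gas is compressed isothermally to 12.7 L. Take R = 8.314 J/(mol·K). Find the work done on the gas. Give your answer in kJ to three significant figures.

W ≈ 12.9 kJ

Isothermal: W = nRT ln(V₂/V₁).
W = (2.93)(8.314)(489) × ln(12.7/37.6)
  = 11912 × -1.085
W_by_gas = -12929 J; work on gas = −W_by = 12929 J.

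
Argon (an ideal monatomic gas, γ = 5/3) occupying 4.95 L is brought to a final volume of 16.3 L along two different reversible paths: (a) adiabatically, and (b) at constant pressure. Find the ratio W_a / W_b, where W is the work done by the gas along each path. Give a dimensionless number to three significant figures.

Path (a) adiabatic: W = P₁V₁(1 − (V₁/V₂)^(γ−1))/(γ−1) → W_a/(P₁V₁) = 0.8223.
Path (b) isobaric: W = P₁(V₂ − V₁) → W_b/(P₁V₁) = 2.293.
W_a / W_b = 0.8223 / 2.293 = 0.3586.

W_a / W_b ≈ 0.359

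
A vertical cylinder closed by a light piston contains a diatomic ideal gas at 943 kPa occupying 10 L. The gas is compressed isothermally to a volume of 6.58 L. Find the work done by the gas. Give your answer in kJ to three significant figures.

W ≈ -3.95 kJ

Isothermal: W = nRT ln(V₂/V₁) = P₁V₁ ln(V₂/V₁).
P₁V₁ = (943 kPa)(10 L) = 9430 J.
W = 9430 × ln(6.58/10) = 9430 × -0.4186
W_by_gas = -3947 J.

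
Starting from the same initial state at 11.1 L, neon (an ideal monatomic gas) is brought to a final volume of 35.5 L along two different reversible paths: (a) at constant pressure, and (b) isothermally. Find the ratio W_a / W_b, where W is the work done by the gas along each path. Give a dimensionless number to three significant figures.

Path (a) isobaric: W = P₁(V₂ − V₁) → W_a/(P₁V₁) = 2.198.
Path (b) isothermal: W = P₁V₁ ln(V₂/V₁) → W_b/(P₁V₁) = 1.163.
W_a / W_b = 2.198 / 1.163 = 1.891.

W_a / W_b ≈ 1.89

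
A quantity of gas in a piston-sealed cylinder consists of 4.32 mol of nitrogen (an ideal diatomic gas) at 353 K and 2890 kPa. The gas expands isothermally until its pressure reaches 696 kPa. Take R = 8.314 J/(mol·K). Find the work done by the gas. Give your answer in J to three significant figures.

Isothermal process: W = nRT ln(V₂/V₁) = nRT ln(P₁/P₂).
W = (4.32)(8.314)(353) × ln(2890/696)
  = 12679 × ln(4.152) = 12679 × 1.424
W_by_gas = 18050 J.

W ≈ 18000 J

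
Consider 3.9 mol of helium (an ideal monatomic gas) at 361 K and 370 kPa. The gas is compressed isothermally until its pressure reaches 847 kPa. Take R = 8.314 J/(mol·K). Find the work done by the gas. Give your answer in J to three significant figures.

W ≈ -9690 J

Isothermal process: W = nRT ln(V₂/V₁) = nRT ln(P₁/P₂).
W = (3.9)(8.314)(361) × ln(370/847)
  = 11705 × ln(0.4368) = 11705 × -0.8282
W_by_gas = -9694 J.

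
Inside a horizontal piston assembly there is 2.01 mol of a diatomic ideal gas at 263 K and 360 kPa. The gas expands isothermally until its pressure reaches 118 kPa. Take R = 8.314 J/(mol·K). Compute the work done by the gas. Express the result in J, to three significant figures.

Isothermal process: W = nRT ln(V₂/V₁) = nRT ln(P₁/P₂).
W = (2.01)(8.314)(263) × ln(360/118)
  = 4395 × ln(3.051) = 4395 × 1.115
W_by_gas = 4902 J.

W ≈ 4900 J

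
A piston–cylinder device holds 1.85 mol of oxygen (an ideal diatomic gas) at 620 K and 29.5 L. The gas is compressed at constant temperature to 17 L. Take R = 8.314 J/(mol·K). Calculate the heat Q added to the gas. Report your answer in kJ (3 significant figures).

Q ≈ -5.26 kJ

Isothermal ⇒ ΔU = 0, so Q = W = nRT ln(V₂/V₁).
Q = (1.85)(8.314)(620) ln(17/29.5) = 9536 × -0.5512 = -5256 J.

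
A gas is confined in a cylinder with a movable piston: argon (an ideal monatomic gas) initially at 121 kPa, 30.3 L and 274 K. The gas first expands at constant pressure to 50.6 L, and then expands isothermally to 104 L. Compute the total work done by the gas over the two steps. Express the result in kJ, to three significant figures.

Step 1 (isobaric): W = PΔV = (121 kPa)(50.6 − 30.3 L) = 2456 J.
After step 1: P = 121 kPa, V = 50.6 L, T = 457.6 K.
Step 2 (isothermal): W = P₁V₁ ln(V₂/V₁) = (6123) ln(104/50.6) = 4411 J.
W_total = 2456 + 4411 = 6867 J.

W_total ≈ 6.87 kJ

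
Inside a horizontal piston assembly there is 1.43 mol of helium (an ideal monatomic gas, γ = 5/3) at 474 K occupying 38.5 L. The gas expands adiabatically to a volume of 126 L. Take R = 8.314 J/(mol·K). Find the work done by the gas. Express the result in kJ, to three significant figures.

W ≈ 4.62 kJ

Adiabatic: TV^(γ−1) = const with γ = 5/3.
T₂ = T₁ (V₁/V₂)^(γ−1) = 474 × (38.5/126)^0.667 = 474 × 0.4537 = 215 K.
W_by = nCᵥ(T₁ − T₂) = (1.43)(12.47)(474 − 215) = 4618 J.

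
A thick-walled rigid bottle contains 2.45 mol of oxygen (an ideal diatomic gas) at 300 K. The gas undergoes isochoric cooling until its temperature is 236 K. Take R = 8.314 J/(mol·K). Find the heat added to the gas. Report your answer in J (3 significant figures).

Constant volume ⇒ W = 0, so Q = ΔU = nCᵥΔT with Cᵥ = 5R/2 = 20.79 J/(mol·K).
ΔU = (2.45)(20.79)(236 − 300) = -3259 J.

Q ≈ -3260 J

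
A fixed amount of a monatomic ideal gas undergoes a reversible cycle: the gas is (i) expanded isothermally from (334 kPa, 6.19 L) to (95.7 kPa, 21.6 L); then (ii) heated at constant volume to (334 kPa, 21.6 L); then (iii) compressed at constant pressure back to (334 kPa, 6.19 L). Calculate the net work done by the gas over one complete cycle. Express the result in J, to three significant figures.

W_net ≈ -2560 J

Leg (i): W = PᵢVᵢ ln(V_f/Vᵢ) = (2067) ln(21.6/6.19) = 2584 J.
Leg (ii): W = 0.
Leg (iii): W = PΔV = (334)(6.19 − 21.6) = -5147 J.
W_net = 2584 − 5147 = -2563 J.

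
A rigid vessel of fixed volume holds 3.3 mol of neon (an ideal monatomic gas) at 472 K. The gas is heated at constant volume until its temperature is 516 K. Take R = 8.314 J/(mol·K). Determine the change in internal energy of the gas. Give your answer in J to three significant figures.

ΔU ≈ 1810 J

Constant volume ⇒ W = 0, so Q = ΔU = nCᵥΔT with Cᵥ = 3R/2 = 12.47 J/(mol·K).
ΔU = (3.3)(12.47)(516 − 472) = 1811 J.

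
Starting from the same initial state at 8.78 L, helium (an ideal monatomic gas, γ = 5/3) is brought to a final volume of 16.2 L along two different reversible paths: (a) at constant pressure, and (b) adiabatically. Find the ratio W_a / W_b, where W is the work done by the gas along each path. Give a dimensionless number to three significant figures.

W_a / W_b ≈ 1.68

Path (a) isobaric: W = P₁(V₂ − V₁) → W_a/(P₁V₁) = 0.8451.
Path (b) adiabatic: W = P₁V₁(1 − (V₁/V₂)^(γ−1))/(γ−1) → W_b/(P₁V₁) = 0.5029.
W_a / W_b = 0.8451 / 0.5029 = 1.681.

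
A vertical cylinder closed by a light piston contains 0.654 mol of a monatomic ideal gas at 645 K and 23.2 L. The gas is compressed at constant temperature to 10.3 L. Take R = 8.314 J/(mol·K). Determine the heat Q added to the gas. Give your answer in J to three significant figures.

Isothermal ⇒ ΔU = 0, so Q = W = nRT ln(V₂/V₁).
Q = (0.654)(8.314)(645) ln(10.3/23.2) = 3507 × -0.812 = -2848 J.

Q ≈ -2850 J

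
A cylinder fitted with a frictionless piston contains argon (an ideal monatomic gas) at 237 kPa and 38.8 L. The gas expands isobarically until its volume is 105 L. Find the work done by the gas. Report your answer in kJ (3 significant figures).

Isobaric: W = P ΔV.
W = (237 kPa)(105 − 38.8 L) = (237)(66.2) = 15689 J.

W ≈ 15.7 kJ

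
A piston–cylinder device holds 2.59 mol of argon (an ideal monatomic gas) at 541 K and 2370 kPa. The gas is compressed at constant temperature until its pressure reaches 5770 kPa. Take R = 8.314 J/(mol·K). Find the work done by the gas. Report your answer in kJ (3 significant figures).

Isothermal process: W = nRT ln(V₂/V₁) = nRT ln(P₁/P₂).
W = (2.59)(8.314)(541) × ln(2370/5770)
  = 11649 × ln(0.4107) = 11649 × -0.8898
W_by_gas = -10366 J.

W ≈ -10.4 kJ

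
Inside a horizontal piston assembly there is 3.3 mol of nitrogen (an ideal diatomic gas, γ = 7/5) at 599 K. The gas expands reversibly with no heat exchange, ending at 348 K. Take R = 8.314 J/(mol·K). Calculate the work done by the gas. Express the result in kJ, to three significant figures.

Adiabatic ⇒ Q = 0, so W_by = −ΔU = nCᵥ(T₁ − T₂).
Cᵥ = 5R/2 = 20.79 J/(mol·K).
W = (3.3)(20.79)(599 − 348) = 17216 J.

W ≈ 17.2 kJ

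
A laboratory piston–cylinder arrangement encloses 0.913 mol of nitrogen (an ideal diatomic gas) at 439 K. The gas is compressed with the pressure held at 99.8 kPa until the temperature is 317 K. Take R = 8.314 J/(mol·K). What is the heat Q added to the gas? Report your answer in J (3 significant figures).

Q ≈ -3240 J

Isobaric: W = nRΔT = (0.913)(8.314)(-122) = -926.1 J.
ΔU = nCᵥΔT with Cᵥ = 5R/2: ΔU = (0.913)(20.79)(-122) = -2315 J.
Q = ΔU + W = -2315 − 926.1 = -3241 J.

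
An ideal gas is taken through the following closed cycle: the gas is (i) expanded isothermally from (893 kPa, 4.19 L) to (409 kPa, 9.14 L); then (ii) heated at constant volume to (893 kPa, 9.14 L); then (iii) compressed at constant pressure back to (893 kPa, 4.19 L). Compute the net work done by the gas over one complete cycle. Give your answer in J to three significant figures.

Leg (i): W = PᵢVᵢ ln(V_f/Vᵢ) = (3742) ln(9.14/4.19) = 2918 J.
Leg (ii): W = 0.
Leg (iii): W = PΔV = (893)(4.19 − 9.14) = -4420 J.
W_net = 2918 − 4420 = -1502 J.

W_net ≈ -1500 J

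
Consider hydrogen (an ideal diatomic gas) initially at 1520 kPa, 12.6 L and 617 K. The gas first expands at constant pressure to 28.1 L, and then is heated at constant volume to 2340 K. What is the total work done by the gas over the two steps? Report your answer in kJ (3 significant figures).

Step 1 (isobaric): W = PΔV = (1520 kPa)(28.1 − 12.6 L) = 23560 J.
Step 2 (isochoric): W = 0 (constant volume).
W_total = 23560 + 0 = 23560 J.

W_total ≈ 23.6 kJ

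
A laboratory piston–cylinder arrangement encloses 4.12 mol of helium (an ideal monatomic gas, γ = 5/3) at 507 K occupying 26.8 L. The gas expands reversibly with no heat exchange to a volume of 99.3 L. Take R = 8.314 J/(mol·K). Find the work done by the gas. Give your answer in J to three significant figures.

Adiabatic: TV^(γ−1) = const with γ = 5/3.
T₂ = T₁ (V₁/V₂)^(γ−1) = 507 × (26.8/99.3)^0.667 = 507 × 0.4176 = 211.7 K.
W_by = nCᵥ(T₁ − T₂) = (4.12)(12.47)(507 − 211.7) = 15171 J.

W ≈ 15200 J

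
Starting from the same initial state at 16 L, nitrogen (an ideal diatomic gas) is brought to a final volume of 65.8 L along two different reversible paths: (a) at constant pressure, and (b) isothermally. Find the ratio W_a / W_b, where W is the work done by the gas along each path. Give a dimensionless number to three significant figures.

W_a / W_b ≈ 2.20

Path (a) isobaric: W = P₁(V₂ − V₁) → W_a/(P₁V₁) = 3.112.
Path (b) isothermal: W = P₁V₁ ln(V₂/V₁) → W_b/(P₁V₁) = 1.414.
W_a / W_b = 3.112 / 1.414 = 2.201.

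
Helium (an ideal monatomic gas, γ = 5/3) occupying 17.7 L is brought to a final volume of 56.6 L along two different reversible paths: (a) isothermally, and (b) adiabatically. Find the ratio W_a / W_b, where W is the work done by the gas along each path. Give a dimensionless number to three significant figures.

Path (a) isothermal: W = P₁V₁ ln(V₂/V₁) → W_a/(P₁V₁) = 1.162.
Path (b) adiabatic: W = P₁V₁(1 − (V₁/V₂)^(γ−1))/(γ−1) → W_b/(P₁V₁) = 0.8089.
W_a / W_b = 1.162 / 0.8089 = 1.437.

W_a / W_b ≈ 1.44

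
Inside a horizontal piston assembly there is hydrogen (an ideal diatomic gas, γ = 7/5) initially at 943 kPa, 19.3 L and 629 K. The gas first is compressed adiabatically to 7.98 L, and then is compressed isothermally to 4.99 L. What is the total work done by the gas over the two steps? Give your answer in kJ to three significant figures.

Step 1 (adiabatic): W = (P₁V₁ − P₂V₂)/(γ−1) = (18200 − 25911)/0.4 = -19279 J.
After step 1: P = 3247 kPa, V = 7.98 L, T = 895.5 K.
Step 2 (isothermal): W = P₁V₁ ln(V₂/V₁) = (25911) ln(4.99/7.98) = -12165 J.
W_total = -19279 − 12165 = -31444 J.

W_total ≈ -31.4 kJ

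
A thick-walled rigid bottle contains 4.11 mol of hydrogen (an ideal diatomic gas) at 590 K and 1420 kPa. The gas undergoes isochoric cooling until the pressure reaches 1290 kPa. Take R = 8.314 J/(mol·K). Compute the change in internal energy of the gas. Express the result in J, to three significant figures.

ΔU ≈ -4610 J

Constant volume ⇒ W = 0, so Q = ΔU = nCᵥΔT with Cᵥ = 5R/2 = 20.79 J/(mol·K).
At constant V, T₂/T₁ = P₂/P₁ ⇒ ΔT = T₁(P₂/P₁ − 1) = 590·(1290/1420 − 1) = -54.01 K.
ΔU = (4.11)(20.79)(-54.01) = -4614 J.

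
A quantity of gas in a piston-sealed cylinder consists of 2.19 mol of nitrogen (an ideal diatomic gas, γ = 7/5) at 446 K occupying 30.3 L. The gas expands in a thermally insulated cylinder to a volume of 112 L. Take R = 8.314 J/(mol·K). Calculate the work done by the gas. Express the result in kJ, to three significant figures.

Adiabatic: TV^(γ−1) = const with γ = 7/5.
T₂ = T₁ (V₁/V₂)^(γ−1) = 446 × (30.3/112)^0.4 = 446 × 0.5928 = 264.4 K.
W_by = nCᵥ(T₁ − T₂) = (2.19)(20.79)(446 − 264.4) = 8267 J.

W ≈ 8.27 kJ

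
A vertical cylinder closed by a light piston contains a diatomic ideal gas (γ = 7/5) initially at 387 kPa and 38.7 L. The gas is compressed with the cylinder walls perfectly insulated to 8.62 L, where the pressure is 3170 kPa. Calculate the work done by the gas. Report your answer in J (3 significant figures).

Adiabatic: W = (P₁V₁ − P₂V₂)/(γ − 1) with γ = 7/5.
P₁V₁ = 14977 J, P₂V₂ = 27325 J.
W = (14977 − 27325) / 0.4 = -30871 J.

W ≈ -30900 J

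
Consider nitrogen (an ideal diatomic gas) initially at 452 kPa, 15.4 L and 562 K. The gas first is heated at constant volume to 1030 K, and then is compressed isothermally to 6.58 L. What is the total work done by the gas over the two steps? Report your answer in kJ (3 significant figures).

Step 1 (isochoric): W = 0 (constant volume).
After step 1: P = 828.4 kPa (V unchanged).
Step 2 (isothermal): W = P₁V₁ ln(V₂/V₁) = (12757) ln(6.58/15.4) = -10848 J.
W_total = 0 − 10848 = -10848 J.

W_total ≈ -10.8 kJ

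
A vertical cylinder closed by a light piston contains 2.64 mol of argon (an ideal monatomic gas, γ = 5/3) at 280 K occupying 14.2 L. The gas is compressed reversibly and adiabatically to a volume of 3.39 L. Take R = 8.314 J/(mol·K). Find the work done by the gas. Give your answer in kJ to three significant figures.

Adiabatic: TV^(γ−1) = const with γ = 5/3.
T₂ = T₁ (V₁/V₂)^(γ−1) = 280 × (14.2/3.39)^0.667 = 280 × 2.599 = 727.6 K.
W_by = nCᵥ(T₁ − T₂) = (2.64)(12.47)(280 − 727.6) = -14736 J.

W ≈ -14.7 kJ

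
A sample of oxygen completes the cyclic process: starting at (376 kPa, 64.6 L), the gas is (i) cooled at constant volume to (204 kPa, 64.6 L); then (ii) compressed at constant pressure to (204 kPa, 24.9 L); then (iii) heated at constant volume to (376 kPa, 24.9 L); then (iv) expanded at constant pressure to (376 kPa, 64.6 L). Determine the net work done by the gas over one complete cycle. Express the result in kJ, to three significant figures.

Constant-volume legs do no work.
W(ii) = (204)(24.9 − 64.6) = -8099 J; W(iv) = (376)(64.6 − 24.9) = 14927 J.
W_net = -8099 + 14927 = 6828 J (the clockwise enclosed area).

W_net ≈ 6.83 kJ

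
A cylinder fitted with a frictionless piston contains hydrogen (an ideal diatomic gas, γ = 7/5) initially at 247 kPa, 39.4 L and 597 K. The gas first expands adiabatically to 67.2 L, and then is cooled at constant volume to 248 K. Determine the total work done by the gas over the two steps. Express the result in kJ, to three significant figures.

Step 1 (adiabatic): W = (P₁V₁ − P₂V₂)/(γ−1) = (9732 − 7860)/0.4 = 4679 J.
Step 2 (isochoric): W = 0 (constant volume).
W_total = 4679 + 0 = 4679 J.

W_total ≈ 4.68 kJ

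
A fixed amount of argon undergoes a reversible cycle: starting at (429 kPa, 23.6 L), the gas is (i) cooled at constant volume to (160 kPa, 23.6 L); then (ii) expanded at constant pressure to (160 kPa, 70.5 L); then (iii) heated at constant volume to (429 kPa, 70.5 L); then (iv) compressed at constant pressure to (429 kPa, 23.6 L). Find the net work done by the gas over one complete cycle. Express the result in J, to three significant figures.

Constant-volume legs do no work.
W(ii) = (160)(70.5 − 23.6) = 7504 J; W(iv) = (429)(23.6 − 70.5) = -20120 J.
W_net = 7504 − 20120 = -12616 J (the counter-clockwise enclosed area).

W_net ≈ -12600 J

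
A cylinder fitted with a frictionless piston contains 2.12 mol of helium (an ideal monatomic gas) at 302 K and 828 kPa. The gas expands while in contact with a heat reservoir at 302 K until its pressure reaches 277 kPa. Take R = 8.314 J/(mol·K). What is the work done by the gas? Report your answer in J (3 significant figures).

Isothermal process: W = nRT ln(V₂/V₁) = nRT ln(P₁/P₂).
W = (2.12)(8.314)(302) × ln(828/277)
  = 5323 × ln(2.989) = 5323 × 1.095
W_by_gas = 5829 J.

W ≈ 5830 J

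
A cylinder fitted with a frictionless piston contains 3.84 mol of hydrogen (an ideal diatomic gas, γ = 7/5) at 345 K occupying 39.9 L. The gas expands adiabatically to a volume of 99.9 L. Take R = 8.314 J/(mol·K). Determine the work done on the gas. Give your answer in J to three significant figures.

W ≈ -8460 J

Adiabatic: TV^(γ−1) = const with γ = 7/5.
T₂ = T₁ (V₁/V₂)^(γ−1) = 345 × (39.9/99.9)^0.4 = 345 × 0.6927 = 239 K.
W_by = nCᵥ(T₁ − T₂) = (3.84)(20.79)(345 − 239) = 8461 J.
Work on gas = −W_by = -8461 J.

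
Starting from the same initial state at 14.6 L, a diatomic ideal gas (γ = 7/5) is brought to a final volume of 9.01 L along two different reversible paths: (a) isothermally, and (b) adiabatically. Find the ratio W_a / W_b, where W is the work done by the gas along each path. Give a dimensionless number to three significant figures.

Path (a) isothermal: W = P₁V₁ ln(V₂/V₁) → W_a/(P₁V₁) = -0.4827.
Path (b) adiabatic: W = P₁V₁(1 − (V₁/V₂)^(γ−1))/(γ−1) → W_b/(P₁V₁) = -0.5324.
W_a / W_b = -0.4827 / -0.5324 = 0.9066.

W_a / W_b ≈ 0.907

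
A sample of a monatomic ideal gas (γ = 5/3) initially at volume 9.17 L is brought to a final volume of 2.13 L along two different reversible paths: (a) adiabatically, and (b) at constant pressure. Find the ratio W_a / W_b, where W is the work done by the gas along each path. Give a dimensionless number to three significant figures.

W_a / W_b ≈ 3.22

Path (a) adiabatic: W = P₁V₁(1 − (V₁/V₂)^(γ−1))/(γ−1) → W_a/(P₁V₁) = -2.47.
Path (b) isobaric: W = P₁(V₂ − V₁) → W_b/(P₁V₁) = -0.7677.
W_a / W_b = -2.47 / -0.7677 = 3.217.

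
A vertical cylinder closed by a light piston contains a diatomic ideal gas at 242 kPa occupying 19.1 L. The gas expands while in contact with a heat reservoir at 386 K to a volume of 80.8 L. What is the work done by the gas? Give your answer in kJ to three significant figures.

Isothermal: W = nRT ln(V₂/V₁) = P₁V₁ ln(V₂/V₁).
P₁V₁ = (242 kPa)(19.1 L) = 4622 J.
W = 4622 × ln(80.8/19.1) = 4622 × 1.442
W_by_gas = 6667 J.

W ≈ 6.67 kJ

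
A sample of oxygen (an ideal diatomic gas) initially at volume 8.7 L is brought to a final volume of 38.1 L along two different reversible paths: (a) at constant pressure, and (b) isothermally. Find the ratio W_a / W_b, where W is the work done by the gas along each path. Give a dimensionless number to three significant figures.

W_a / W_b ≈ 2.29

Path (a) isobaric: W = P₁(V₂ − V₁) → W_a/(P₁V₁) = 3.379.
Path (b) isothermal: W = P₁V₁ ln(V₂/V₁) → W_b/(P₁V₁) = 1.477.
W_a / W_b = 3.379 / 1.477 = 2.288.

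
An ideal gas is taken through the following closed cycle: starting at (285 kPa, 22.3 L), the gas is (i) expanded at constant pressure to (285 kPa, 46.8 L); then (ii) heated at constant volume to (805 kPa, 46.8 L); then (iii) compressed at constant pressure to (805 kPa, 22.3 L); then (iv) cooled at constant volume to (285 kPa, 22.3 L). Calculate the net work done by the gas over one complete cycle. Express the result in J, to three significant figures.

Constant-volume legs do no work.
W(i) = (285)(46.8 − 22.3) = 6982 J; W(iii) = (805)(22.3 − 46.8) = -19722 J.
W_net = 6982 − 19722 = -12740 J (the counter-clockwise enclosed area).

W_net ≈ -12700 J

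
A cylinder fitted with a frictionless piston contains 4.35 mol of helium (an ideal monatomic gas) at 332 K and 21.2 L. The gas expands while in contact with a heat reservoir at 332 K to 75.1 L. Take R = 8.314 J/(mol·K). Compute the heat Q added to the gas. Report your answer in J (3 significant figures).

Isothermal ⇒ ΔU = 0, so Q = W = nRT ln(V₂/V₁).
Q = (4.35)(8.314)(332) ln(75.1/21.2) = 12007 × 1.265 = 15187 J.

Q ≈ 15200 J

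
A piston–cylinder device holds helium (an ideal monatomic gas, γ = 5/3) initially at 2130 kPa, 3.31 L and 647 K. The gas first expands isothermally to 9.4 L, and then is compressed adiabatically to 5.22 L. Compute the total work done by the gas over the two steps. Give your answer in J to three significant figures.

W_total ≈ 2280 J

Step 1 (isothermal): W = P₁V₁ ln(V₂/V₁) = (7050) ln(9.4/3.31) = 7359 J.
After step 1: P = 750 kPa, V = 9.4 L, T = 647 K.
Step 2 (adiabatic): W = (P₁V₁ − P₂V₂)/(γ−1) = (7050 − 10435)/0.667 = -5078 J.
W_total = 7359 − 5078 = 2281 J.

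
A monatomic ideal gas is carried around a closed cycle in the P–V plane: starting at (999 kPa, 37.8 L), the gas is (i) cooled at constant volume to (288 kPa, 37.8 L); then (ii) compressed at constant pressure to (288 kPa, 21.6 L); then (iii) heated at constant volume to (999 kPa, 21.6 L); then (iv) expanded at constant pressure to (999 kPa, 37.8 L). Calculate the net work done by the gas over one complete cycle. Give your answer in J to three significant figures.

Constant-volume legs do no work.
W(ii) = (288)(21.6 − 37.8) = -4666 J; W(iv) = (999)(37.8 − 21.6) = 16184 J.
W_net = -4666 + 16184 = 11518 J (the clockwise enclosed area).

W_net ≈ 11500 J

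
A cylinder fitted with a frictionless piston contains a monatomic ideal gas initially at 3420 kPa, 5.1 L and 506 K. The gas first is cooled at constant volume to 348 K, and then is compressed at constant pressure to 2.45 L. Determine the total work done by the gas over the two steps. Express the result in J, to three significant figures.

W_total ≈ -6230 J

Step 1 (isochoric): W = 0 (constant volume).
After step 1: P = 2352 kPa (V unchanged).
Step 2 (isobaric): W = PΔV = (2352 kPa)(2.45 − 5.1 L) = -6233 J.
W_total = 0 − 6233 = -6233 J.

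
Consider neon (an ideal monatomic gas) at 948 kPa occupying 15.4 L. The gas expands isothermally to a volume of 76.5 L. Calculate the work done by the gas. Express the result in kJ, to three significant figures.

Isothermal: W = nRT ln(V₂/V₁) = P₁V₁ ln(V₂/V₁).
P₁V₁ = (948 kPa)(15.4 L) = 14599 J.
W = 14599 × ln(76.5/15.4) = 14599 × 1.603
W_by_gas = 23401 J.

W ≈ 23.4 kJ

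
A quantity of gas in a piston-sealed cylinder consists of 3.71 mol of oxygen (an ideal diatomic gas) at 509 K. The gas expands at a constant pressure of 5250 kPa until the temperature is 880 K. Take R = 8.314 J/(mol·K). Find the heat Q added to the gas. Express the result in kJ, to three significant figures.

Isobaric: W = nRΔT = (3.71)(8.314)(371) = 11443 J.
ΔU = nCᵥΔT with Cᵥ = 5R/2: ΔU = (3.71)(20.79)(371) = 28609 J.
Q = ΔU + W = 28609 + 11443 = 40052 J.

Q ≈ 40.1 kJ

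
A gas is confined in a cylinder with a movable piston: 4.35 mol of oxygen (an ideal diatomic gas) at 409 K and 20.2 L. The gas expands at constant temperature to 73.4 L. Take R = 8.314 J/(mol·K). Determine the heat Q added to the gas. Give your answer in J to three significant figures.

Isothermal ⇒ ΔU = 0, so Q = W = nRT ln(V₂/V₁).
Q = (4.35)(8.314)(409) ln(73.4/20.2) = 14792 × 1.29 = 19085 J.

Q ≈ 19100 J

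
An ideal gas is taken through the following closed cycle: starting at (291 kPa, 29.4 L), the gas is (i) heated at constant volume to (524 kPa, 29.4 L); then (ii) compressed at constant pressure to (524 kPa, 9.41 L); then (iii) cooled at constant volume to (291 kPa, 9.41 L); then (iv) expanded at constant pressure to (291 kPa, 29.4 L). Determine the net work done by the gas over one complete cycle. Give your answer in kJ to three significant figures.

W_net ≈ -4.66 kJ

Constant-volume legs do no work.
W(ii) = (524)(9.41 − 29.4) = -10475 J; W(iv) = (291)(29.4 − 9.41) = 5817 J.
W_net = -10475 + 5817 = -4658 J (the counter-clockwise enclosed area).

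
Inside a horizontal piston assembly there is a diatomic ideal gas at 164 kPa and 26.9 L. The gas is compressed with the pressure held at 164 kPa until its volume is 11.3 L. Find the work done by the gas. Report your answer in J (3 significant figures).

W ≈ -2560 J

Isobaric: W = P ΔV.
W = (164 kPa)(11.3 − 26.9 L) = (164)(-15.6) = -2558 J.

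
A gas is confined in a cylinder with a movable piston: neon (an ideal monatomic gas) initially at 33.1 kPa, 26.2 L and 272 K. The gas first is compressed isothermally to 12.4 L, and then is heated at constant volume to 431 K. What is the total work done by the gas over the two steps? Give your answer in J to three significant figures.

Step 1 (isothermal): W = P₁V₁ ln(V₂/V₁) = (867.2) ln(12.4/26.2) = -648.7 J.
Step 2 (isochoric): W = 0 (constant volume).
W_total = -648.7 + 0 = -648.7 J.

W_total ≈ -649 J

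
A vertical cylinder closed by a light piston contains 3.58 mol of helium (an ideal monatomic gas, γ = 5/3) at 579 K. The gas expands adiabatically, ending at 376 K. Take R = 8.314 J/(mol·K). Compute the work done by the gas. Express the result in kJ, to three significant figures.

W ≈ 9.06 kJ

Adiabatic ⇒ Q = 0, so W_by = −ΔU = nCᵥ(T₁ − T₂).
Cᵥ = 3R/2 = 12.47 J/(mol·K).
W = (3.58)(12.47)(579 − 376) = 9063 J.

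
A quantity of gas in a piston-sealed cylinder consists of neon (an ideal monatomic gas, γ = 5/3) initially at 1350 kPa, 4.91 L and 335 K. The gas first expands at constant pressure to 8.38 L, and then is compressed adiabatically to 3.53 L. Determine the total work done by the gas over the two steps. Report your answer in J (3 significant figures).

W_total ≈ -8540 J

Step 1 (isobaric): W = PΔV = (1350 kPa)(8.38 − 4.91 L) = 4685 J.
After step 1: P = 1350 kPa, V = 8.38 L, T = 571.8 K.
Step 2 (adiabatic): W = (P₁V₁ − P₂V₂)/(γ−1) = (11313 − 20132)/0.667 = -13229 J.
W_total = 4685 − 13229 = -8544 J.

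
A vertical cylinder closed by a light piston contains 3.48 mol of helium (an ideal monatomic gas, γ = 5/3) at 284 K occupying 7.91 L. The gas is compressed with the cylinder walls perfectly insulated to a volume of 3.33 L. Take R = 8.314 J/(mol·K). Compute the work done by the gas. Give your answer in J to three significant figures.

Adiabatic: TV^(γ−1) = const with γ = 5/3.
T₂ = T₁ (V₁/V₂)^(γ−1) = 284 × (7.91/3.33)^0.667 = 284 × 1.78 = 505.6 K.
W_by = nCᵥ(T₁ − T₂) = (3.48)(12.47)(284 − 505.6) = -9617 J.

W ≈ -9620 J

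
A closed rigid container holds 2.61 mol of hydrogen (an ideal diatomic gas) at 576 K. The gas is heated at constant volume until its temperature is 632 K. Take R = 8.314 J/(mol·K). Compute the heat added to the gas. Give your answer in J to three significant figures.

Q ≈ 3040 J

Constant volume ⇒ W = 0, so Q = ΔU = nCᵥΔT with Cᵥ = 5R/2 = 20.79 J/(mol·K).
ΔU = (2.61)(20.79)(632 − 576) = 3038 J.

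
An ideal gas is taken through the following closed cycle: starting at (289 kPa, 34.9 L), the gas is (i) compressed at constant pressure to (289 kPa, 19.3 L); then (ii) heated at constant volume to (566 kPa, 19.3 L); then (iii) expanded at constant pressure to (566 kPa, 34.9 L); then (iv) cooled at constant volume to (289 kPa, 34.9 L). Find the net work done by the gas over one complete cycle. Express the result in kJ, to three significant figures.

Constant-volume legs do no work.
W(i) = (289)(19.3 − 34.9) = -4508 J; W(iii) = (566)(34.9 − 19.3) = 8830 J.
W_net = -4508 + 8830 = 4321 J (the clockwise enclosed area).

W_net ≈ 4.32 kJ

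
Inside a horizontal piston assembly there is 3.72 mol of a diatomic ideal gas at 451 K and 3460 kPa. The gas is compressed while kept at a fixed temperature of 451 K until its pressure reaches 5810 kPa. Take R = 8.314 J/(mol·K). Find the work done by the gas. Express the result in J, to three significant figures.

W ≈ -7230 J

Isothermal process: W = nRT ln(V₂/V₁) = nRT ln(P₁/P₂).
W = (3.72)(8.314)(451) × ln(3460/5810)
  = 13949 × ln(0.5955) = 13949 × -0.5183
W_by_gas = -7230 J.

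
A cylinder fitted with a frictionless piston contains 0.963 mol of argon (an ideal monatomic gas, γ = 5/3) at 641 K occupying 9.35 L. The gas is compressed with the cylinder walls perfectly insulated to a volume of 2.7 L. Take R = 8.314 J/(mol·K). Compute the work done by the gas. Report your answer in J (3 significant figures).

W ≈ -9920 J

Adiabatic: TV^(γ−1) = const with γ = 5/3.
T₂ = T₁ (V₁/V₂)^(γ−1) = 641 × (9.35/2.7)^0.667 = 641 × 2.289 = 1467 K.
W_by = nCᵥ(T₁ − T₂) = (0.963)(12.47)(641 − 1467) = -9922 J.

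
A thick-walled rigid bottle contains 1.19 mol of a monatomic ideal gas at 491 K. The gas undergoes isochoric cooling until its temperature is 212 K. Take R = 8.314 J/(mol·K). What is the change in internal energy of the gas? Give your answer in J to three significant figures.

Constant volume ⇒ W = 0, so Q = ΔU = nCᵥΔT with Cᵥ = 3R/2 = 12.47 J/(mol·K).
ΔU = (1.19)(12.47)(212 − 491) = -4140 J.

ΔU ≈ -4140 J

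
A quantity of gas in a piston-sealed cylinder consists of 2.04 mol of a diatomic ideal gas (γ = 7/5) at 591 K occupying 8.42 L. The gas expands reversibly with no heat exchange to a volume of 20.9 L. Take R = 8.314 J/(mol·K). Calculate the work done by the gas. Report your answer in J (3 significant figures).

W ≈ 7640 J

Adiabatic: TV^(γ−1) = const with γ = 7/5.
T₂ = T₁ (V₁/V₂)^(γ−1) = 591 × (8.42/20.9)^0.4 = 591 × 0.6951 = 410.8 K.
W_by = nCᵥ(T₁ − T₂) = (2.04)(20.79)(591 − 410.8) = 7640 J.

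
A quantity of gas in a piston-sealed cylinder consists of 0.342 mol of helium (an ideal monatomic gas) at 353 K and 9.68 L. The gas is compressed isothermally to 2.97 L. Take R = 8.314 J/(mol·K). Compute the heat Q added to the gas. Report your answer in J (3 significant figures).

Q ≈ -1190 J

Isothermal ⇒ ΔU = 0, so Q = W = nRT ln(V₂/V₁).
Q = (0.342)(8.314)(353) ln(2.97/9.68) = 1004 × -1.181 = -1186 J.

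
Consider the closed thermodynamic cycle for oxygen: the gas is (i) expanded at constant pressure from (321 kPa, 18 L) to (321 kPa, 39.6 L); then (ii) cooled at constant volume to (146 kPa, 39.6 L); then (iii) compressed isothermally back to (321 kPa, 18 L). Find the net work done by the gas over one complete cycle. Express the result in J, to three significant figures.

W_net ≈ 2380 J

Leg (i): W = PΔV = (321)(39.6 − 18) = 6934 J.
Leg (ii): W = 0.
Leg (iii): W = PᵢVᵢ ln(V_f/Vᵢ) = (5782) ln(18/39.6) = -4559 J.
W_net = 6934 − 4559 = 2375 J.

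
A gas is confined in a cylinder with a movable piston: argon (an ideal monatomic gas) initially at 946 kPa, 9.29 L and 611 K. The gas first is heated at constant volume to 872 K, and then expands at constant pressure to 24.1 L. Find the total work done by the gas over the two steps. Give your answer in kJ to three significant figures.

Step 1 (isochoric): W = 0 (constant volume).
After step 1: P = 1350 kPa (V unchanged).
Step 2 (isobaric): W = PΔV = (1350 kPa)(24.1 − 9.29 L) = 19995 J.
W_total = 0 + 19995 = 19995 J.

W_total ≈ 20.0 kJ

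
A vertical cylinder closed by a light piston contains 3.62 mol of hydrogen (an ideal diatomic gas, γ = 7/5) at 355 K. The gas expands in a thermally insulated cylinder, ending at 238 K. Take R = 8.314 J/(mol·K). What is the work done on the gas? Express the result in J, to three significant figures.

Adiabatic ⇒ Q = 0, so W_by = −ΔU = nCᵥ(T₁ − T₂).
Cᵥ = 5R/2 = 20.79 J/(mol·K).
W = (3.62)(20.79)(355 − 238) = 8803 J.
Work on gas = −W_by = -8803 J.

W ≈ -8800 J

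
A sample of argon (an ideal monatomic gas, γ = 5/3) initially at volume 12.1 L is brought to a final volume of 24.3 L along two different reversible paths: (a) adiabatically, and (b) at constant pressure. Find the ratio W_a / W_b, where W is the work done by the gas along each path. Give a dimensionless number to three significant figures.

W_a / W_b ≈ 0.553

Path (a) adiabatic: W = P₁V₁(1 − (V₁/V₂)^(γ−1))/(γ−1) → W_a/(P₁V₁) = 0.5577.
Path (b) isobaric: W = P₁(V₂ − V₁) → W_b/(P₁V₁) = 1.008.
W_a / W_b = 0.5577 / 1.008 = 0.5531.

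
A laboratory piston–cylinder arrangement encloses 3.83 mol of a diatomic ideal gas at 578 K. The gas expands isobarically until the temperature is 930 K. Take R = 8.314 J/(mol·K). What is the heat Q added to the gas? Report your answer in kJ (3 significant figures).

Isobaric: W = nRΔT = (3.83)(8.314)(352) = 11209 J.
ΔU = nCᵥΔT with Cᵥ = 5R/2: ΔU = (3.83)(20.79)(352) = 28022 J.
Q = ΔU + W = 28022 + 11209 = 39230 J.

Q ≈ 39.2 kJ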